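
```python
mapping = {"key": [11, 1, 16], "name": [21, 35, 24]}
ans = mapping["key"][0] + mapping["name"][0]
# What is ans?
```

Trace:
`mapping = {"key": [11, 1, 16], "name": [21, 35, 24]}` → mapping = {'key': [11, 1, 16], 'name': [21, 35, 24]}
`ans = mapping["key"][0] + mapping["name"][0]` → ans = 32
So ans = 32

Answer: 32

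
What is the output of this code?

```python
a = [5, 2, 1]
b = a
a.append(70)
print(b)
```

Key concept: basic list aliasing.
Step by step:
`a = [5, 2, 1]` → a = [5, 2, 1]
`b = a` → b = [5, 2, 1] (same object as a)
`a.append(70)` → a = [5, 2, 1, 70] (same object as b); b = [5, 2, 1, 70] (same object as a)
`print(b)` → prints [5, 2, 1, 70]

Answer: [5, 2, 1, 70]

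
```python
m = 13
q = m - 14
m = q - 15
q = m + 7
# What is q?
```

Trace:
`m = 13` → m = 13
`q = m - 14` → q = -1
`m = q - 15` → m = -16
`q = m + 7` → q = -9
So q = -9

Answer: -9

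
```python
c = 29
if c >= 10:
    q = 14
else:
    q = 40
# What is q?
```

Trace:
`c = 29` → c = 29
`if c >= 10: ...` → c >= 10 is True → q = 14
So q = 14

Answer: 14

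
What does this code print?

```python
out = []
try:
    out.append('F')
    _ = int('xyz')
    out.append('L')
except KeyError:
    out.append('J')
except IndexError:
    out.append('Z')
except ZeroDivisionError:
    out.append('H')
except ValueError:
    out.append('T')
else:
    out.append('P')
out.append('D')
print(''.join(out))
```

Execution trace: 'F' (try body) → 'T' (except ValueError) → 'D' (after the try/except). Output: FTD

Answer: FTD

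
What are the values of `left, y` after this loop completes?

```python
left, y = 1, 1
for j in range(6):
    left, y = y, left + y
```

Fibonacci: after 6 iterations
`left, y` takes the values: (1, 1) → (1, 2) → (2, 3) → (3, 5) → (5, 8) → (8, 13) → (13, 21)

Answer: 13, 21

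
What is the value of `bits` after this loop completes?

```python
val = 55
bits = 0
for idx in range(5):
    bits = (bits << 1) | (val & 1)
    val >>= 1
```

Reverse lowest 5 bits of 55
`bits` takes the values: 0 → 1 → 3 → 7 → 14 → 29

Answer: 29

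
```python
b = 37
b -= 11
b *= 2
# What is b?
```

Trace:
`b = 37` → b = 37
`b -= 11` → b = 26
`b *= 2` → b = 52
So b = 52

Answer: 52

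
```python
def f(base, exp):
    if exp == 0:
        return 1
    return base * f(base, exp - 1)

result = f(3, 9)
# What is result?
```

f(3, 9) = 3 * 3 * 3 * 3 * 3 * 3 * 3 * 3 * 3 = 19683

Answer: 19683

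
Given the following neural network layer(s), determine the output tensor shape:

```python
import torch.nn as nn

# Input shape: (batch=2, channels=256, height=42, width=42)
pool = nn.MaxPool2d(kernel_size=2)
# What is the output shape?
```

Input: (2, 256, 42, 42) -> Output: (2, 256, 21, 21)

Answer: (2, 256, 21, 21)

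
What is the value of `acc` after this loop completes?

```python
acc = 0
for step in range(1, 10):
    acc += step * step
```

Sum of squares 1² to 9² = 285
`acc` takes the values: 0 → 1 → 5 → 14 → 30 → 55 → 91 → 140 → 204 → 285

Answer: 285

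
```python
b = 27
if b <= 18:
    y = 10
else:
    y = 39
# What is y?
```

Trace:
`b = 27` → b = 27
`if b <= 18: ...` → b <= 18 is False, take else branch → y = 39
So y = 39

Answer: 39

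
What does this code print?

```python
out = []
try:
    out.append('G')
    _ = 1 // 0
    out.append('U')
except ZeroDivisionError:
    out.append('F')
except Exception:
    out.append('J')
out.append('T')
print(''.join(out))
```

Execution trace: 'G' (try body) → 'F' (except ZeroDivisionError) → 'T' (after the try/except). Output: GFT

Answer: GFT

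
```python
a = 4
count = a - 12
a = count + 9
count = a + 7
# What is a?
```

Trace:
`a = 4` → a = 4
`count = a - 12` → count = -8
`a = count + 9` → a = 1
`count = a + 7` → count = 8
So a = 1

Answer: 1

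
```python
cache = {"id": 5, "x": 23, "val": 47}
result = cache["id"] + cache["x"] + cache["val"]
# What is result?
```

Trace:
`cache = {"id": 5, "x": 23, "val": 47}` → cache = {'id': 5, 'x': 23, 'val': 47}
`result = cache["id"] + cache["x"] + cache["val"]` → result = 75
So result = 75

Answer: 75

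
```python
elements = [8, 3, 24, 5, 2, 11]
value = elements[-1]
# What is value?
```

Trace:
`elements = [8, 3, 24, 5, 2, 11]` → elements = [8, 3, 24, 5, 2, 11]
`value = elements[-1]` → value = 11
So value = 11

Answer: 11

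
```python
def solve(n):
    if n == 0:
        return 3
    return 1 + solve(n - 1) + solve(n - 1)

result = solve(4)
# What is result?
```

solve(n) = 1 + 2·solve(n-1), solve(0)=3. Closed form: (3+1)·2^4 - 1 = 63.

Answer: 63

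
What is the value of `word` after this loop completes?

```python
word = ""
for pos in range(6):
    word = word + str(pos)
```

Concatenate digits 0 to 5
`word` takes the values: "" → "0" → "01" → "012" → "0123" → "01234" → "012345"

Answer: "012345"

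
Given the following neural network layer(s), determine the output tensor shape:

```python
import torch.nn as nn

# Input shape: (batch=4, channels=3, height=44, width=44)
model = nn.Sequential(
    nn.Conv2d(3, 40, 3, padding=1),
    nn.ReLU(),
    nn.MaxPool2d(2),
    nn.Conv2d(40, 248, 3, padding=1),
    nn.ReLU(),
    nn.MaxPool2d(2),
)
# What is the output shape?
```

Input: (4, 3, 44, 44) -> after first Conv2d: (4, 40, 44, 44) -> after first MaxPool2d: (4, 40, 22, 22) -> after second Conv2d: (4, 248, 22, 22) -> Output: (4, 248, 11, 11)

Answer: (4, 248, 11, 11)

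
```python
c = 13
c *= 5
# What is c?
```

Trace:
`c = 13` → c = 13
`c *= 5` → c = 65
So c = 65

Answer: 65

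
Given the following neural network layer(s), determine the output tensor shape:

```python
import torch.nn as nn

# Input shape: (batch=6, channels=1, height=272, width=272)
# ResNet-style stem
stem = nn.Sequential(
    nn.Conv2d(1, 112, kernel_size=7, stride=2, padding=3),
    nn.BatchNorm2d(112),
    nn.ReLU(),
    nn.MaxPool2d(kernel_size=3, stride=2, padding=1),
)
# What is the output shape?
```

Input: (6, 1, 272, 272) -> after Conv2d 7x7 stride=2: (6, 112, 136, 136) -> Output: (6, 112, 68, 68)

Answer: (6, 112, 68, 68)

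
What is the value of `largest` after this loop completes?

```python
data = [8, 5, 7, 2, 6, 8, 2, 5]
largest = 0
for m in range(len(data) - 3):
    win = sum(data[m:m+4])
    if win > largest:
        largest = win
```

Max sum of 4-element window in [8, 5, 7, 2, 6, 8, 2, 5]
`largest` takes the values: 0 → 22 → 23

Answer: 23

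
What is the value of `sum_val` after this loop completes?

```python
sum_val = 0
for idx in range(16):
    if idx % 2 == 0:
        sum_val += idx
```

Sum of even numbers 0 to 15
`sum_val` takes the values: 0 → 2 → 6 → 12 → 20 → 30 → 42 → 56

Answer: 56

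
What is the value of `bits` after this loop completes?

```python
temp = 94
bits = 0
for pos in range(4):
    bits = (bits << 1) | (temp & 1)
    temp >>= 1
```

Reverse lowest 4 bits of 94
`bits` takes the values: 0 → 1 → 3 → 7

Answer: 7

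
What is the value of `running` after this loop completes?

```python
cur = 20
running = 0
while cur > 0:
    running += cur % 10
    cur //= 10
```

Sum digits of 20
`running` takes the values: 0 → 2

Answer: 2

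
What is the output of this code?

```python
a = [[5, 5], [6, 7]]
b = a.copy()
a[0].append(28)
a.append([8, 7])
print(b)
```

Key concept: shallow copy with nested lists.
Step by step:
`a = [[5, 5], [6, 7]]` → a = [[5, 5], [6, 7]]
`b = a.copy()` → b = [[5, 5], [6, 7]]
`a[0].append(28)` → a = [[5, 5, 28], [6, 7]]; b = [[5, 5, 28], [6, 7]]
`a.append([8, 7])` → a = [[5, 5, 28], [6, 7], [8, 7]]
`print(b)` → prints [[5, 5, 28], [6, 7]]

Answer: [[5, 5, 28], [6, 7]]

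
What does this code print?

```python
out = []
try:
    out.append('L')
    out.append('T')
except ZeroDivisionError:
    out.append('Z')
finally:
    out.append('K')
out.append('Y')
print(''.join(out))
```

Execution trace: 'L' (try body) → 'T' (try body, no exception) → 'K' (finally) → 'Y' (after the try/except). Output: LTKY

Answer: LTKY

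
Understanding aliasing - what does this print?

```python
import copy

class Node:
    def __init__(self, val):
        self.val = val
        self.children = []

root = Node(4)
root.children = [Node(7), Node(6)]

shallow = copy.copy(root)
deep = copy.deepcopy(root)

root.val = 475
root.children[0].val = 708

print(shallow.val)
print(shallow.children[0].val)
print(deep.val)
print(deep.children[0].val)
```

Key concept: deep copy with custom objects.
Step by step:
`root = Node(4)` → root = Node(val=4, children=[])
`root.children = [Node(7), Node(6)]` → root = Node(val=4, children=[Node(val=7, children=[]), Node(val=6, children=[])])
`shallow = copy.copy(root)` → shallow = Node(val=4, children=[Node(val=7, children=[]), Node(val=6, children=[])])
`deep = copy.deepcopy(root)` → deep = Node(val=4, children=[Node(val=7, children=[]), Node(val=6, children=[])])
`root.val = 475` → root = Node(val=475, children=[Node(val=7, children=[]), Node(val=6, children=[])])
`root.children[0].val = 708` → root = Node(val=475, children=[Node(val=708, children=[]), Node(val=6, children=[])]); shallow = Node(val=4, children=[Node(val=708, children=[]), Node(val=6, children=[])])
`print(shallow.val)` → prints 4
`print(shallow.children[0].val)` → prints 708
`print(deep.val)` → prints 4
`print(deep.children[0].val)` → prints 7

Answer:
4
708
4
7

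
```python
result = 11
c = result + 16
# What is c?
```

Trace:
`result = 11` → result = 11
`c = result + 16` → c = 27
So c = 27

Answer: 27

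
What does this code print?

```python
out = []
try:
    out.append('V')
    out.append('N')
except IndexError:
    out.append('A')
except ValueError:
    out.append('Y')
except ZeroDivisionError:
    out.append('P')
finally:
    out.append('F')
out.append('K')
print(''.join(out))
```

Execution trace: 'V' (try body) → 'N' (try body, no exception) → 'F' (finally) → 'K' (after the try/except). Output: VNFK

Answer: VNFK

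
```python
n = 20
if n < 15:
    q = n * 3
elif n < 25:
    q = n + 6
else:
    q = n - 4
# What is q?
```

Trace:
`n = 20` → n = 20
`if n < 15: ...` → n < 15 is False, n < 25 is True → q = 26
So q = 26

Answer: 26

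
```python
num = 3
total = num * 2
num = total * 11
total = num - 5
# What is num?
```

Trace:
`num = 3` → num = 3
`total = num * 2` → total = 6
`num = total * 11` → num = 66
`total = num - 5` → total = 61
So num = 66

Answer: 66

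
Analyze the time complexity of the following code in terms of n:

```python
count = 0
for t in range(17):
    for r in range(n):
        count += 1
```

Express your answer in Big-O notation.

Each loop level contributes: 1 × n. Multiplying the contributions gives O(n).

Answer: O(n)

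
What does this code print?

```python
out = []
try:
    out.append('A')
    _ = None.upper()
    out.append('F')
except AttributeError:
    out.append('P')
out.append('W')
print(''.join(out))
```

Execution trace: 'A' (try body) → 'P' (except AttributeError) → 'W' (after the try/except). Output: APW

Answer: APW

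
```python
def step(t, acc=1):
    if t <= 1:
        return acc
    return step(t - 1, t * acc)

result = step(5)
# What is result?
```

Accumulator trace (n, acc): (5, 1) -> (4, 5) -> (3, 20) -> (2, 60) -> (1, 120) -> return 120

Answer: 120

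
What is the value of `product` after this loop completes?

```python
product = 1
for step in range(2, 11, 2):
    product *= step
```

Product of even numbers 2 to 10
`product` takes the values: 1 → 2 → 8 → 48 → 384 → 3840

Answer: 3840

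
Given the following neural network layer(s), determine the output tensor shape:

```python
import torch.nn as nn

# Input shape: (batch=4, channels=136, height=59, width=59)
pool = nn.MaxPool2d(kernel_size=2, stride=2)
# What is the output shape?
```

Input: (4, 136, 59, 59) -> Output: (4, 136, 29, 29)

Answer: (4, 136, 29, 29)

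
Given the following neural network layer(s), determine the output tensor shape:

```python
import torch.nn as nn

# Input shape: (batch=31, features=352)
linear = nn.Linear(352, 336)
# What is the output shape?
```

Input: (31, 352) -> Output: (31, 336)

Answer: (31, 336)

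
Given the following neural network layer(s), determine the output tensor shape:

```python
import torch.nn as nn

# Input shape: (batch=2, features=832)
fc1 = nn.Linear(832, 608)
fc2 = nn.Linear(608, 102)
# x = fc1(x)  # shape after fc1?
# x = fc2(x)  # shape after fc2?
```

Input: (2, 832) -> after fc1: (2, 608) -> Output: (2, 102)

Answer: (2, 102)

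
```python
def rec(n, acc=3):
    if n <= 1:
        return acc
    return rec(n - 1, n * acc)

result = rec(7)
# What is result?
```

Accumulator trace (n, acc): (7, 3) -> (6, 21) -> (5, 126) -> (4, 630) -> (3, 2520) -> (2, 7560) -> (1, 15120) -> return 15120

Answer: 15120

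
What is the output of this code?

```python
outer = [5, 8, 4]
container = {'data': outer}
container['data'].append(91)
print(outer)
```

Key concept: dict holds reference to list.
Step by step:
`outer = [5, 8, 4]` → outer = [5, 8, 4]
`container = {'data': outer}` → container = {'data': [5, 8, 4]}
`container['data'].append(91)` → outer = [5, 8, 4, 91]; container = {'data': [5, 8, 4, 91]}
`print(outer)` → prints [5, 8, 4, 91]

Answer: [5, 8, 4, 91]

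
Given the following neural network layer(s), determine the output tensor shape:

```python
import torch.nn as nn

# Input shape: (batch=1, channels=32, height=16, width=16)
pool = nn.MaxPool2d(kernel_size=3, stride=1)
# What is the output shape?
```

Input: (1, 32, 16, 16) -> Output: (1, 32, 14, 14)

Answer: (1, 32, 14, 14)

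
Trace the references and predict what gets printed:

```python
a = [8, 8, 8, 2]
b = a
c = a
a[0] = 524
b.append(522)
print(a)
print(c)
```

Key concept: multiple aliases.
Step by step:
`a = [8, 8, 8, 2]` → a = [8, 8, 8, 2]
`b = a` → b = [8, 8, 8, 2] (same object as a)
`c = a` → c = [8, 8, 8, 2] (same object as a, b)
`a[0] = 524` → a = [524, 8, 8, 2] (same object as b, c); b = [524, 8, 8, 2] (same object as a, c); c = [524, 8, 8, 2] (same object as a, b)
`b.append(522)` → a = [524, 8, 8, 2, 522] (same object as b, c); b = [524, 8, 8, 2, 522] (same object as a, c); c = [524, 8, 8, 2, 522] (same object as a, b)
`print(a)` → prints [524, 8, 8, 2, 522]
`print(c)` → prints [524, 8, 8, 2, 522]

Answer:
[524, 8, 8, 2, 522]
[524, 8, 8, 2, 522]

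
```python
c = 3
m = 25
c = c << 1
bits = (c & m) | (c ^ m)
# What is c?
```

Trace:
`c = 3` → c = 3
`m = 25` → m = 25
`c = c << 1` → c = 6
`bits = (c & m) | (c ^ m)` → bits = 31
So c = 6

Answer: 6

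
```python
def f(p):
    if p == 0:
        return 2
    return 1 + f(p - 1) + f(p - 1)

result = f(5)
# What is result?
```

f(p) = 1 + 2·f(p-1), f(0)=2. Closed form: (2+1)·2^5 - 1 = 95.

Answer: 95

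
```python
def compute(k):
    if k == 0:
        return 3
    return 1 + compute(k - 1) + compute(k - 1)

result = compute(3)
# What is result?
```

compute(k) = 1 + 2·compute(k-1), compute(0)=3. Closed form: (3+1)·2^3 - 1 = 31.

Answer: 31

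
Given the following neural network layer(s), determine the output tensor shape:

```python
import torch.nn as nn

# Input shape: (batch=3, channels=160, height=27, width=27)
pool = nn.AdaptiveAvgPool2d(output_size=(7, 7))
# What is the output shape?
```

Input: (3, 160, 27, 27) -> Output: (3, 160, 7, 7)

Answer: (3, 160, 7, 7)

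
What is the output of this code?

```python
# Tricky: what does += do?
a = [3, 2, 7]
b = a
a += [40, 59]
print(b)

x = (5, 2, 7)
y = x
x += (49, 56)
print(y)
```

Key concept: += behavior differs for mutable vs immutable.
Step by step:
`a = [3, 2, 7]` → a = [3, 2, 7]
`b = a` → b = [3, 2, 7] (same object as a)
`a += [40, 59]` → a = [3, 2, 7, 40, 59] (same object as b); b = [3, 2, 7, 40, 59] (same object as a)
`print(b)` → prints [3, 2, 7, 40, 59]
`x = (5, 2, 7)` → x = (5, 2, 7)
`y = x` → y = (5, 2, 7)
`x += (49, 56)` → x = (5, 2, 7, 49, 56)
`print(y)` → prints (5, 2, 7)

Answer:
[3, 2, 7, 40, 59]
(5, 2, 7)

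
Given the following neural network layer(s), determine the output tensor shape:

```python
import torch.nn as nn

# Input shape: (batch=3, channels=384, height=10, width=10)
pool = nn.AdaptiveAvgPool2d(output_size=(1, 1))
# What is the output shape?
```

Input: (3, 384, 10, 10) -> Output: (3, 384, 1, 1)

Answer: (3, 384, 1, 1)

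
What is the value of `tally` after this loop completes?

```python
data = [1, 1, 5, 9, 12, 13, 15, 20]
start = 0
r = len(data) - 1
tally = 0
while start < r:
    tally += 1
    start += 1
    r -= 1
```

Iterations until pointers meet (list length 8)
`tally` takes the values: 0 → 1 → 2 → 3 → 4

Answer: 4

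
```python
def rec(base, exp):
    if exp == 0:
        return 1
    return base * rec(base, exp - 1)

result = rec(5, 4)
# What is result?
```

rec(5, 4) = 5 * 5 * 5 * 5 = 625

Answer: 625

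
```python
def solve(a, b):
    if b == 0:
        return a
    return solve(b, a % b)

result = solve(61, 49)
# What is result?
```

solve(61, 49) -> solve(49, 12) -> solve(12, 1) -> solve(1, 0) -> 1

Answer: 1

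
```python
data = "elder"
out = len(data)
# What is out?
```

Trace:
`data = "elder"` → data = 'elder'
`out = len(data)` → out = 5
So out = 5

Answer: 5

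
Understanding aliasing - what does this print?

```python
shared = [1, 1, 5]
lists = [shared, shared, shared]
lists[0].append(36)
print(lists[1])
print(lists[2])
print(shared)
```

Key concept: list of same reference.
Step by step:
`shared = [1, 1, 5]` → shared = [1, 1, 5]
`lists = [shared, shared, shared]` → lists = [[1, 1, 5], [1, 1, 5], [1, 1, 5]]
`lists[0].append(36)` → shared = [1, 1, 5, 36]; lists = [[1, 1, 5, 36], [1, 1, 5, 36], [1, 1, 5, 36]]
`print(lists[1])` → prints [1, 1, 5, 36]
`print(lists[2])` → prints [1, 1, 5, 36]
`print(shared)` → prints [1, 1, 5, 36]

Answer:
[1, 1, 5, 36]
[1, 1, 5, 36]
[1, 1, 5, 36]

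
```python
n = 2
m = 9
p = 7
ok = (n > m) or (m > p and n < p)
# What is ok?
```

Trace:
`n = 2` → n = 2
`m = 9` → m = 9
`p = 7` → p = 7
`ok = (n > m) or (m > p and n < p)` → ok = True
So ok = True

Answer: True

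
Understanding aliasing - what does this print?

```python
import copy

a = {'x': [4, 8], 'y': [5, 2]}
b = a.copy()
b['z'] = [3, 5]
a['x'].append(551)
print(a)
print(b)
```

Key concept: shallow copy of dict with mutable values.
Step by step:
`a = {'x': [4, 8], 'y': [5, 2]}` → a = {'x': [4, 8], 'y': [5, 2]}
`b = a.copy()` → b = {'x': [4, 8], 'y': [5, 2]}
`b['z'] = [3, 5]` → b = {'x': [4, 8], 'y': [5, 2], 'z': [3, 5]}
`a['x'].append(551)` → a = {'x': [4, 8, 551], 'y': [5, 2]}; b = {'x': [4, 8, 551], 'y': [5, 2], 'z': [3, 5]}
`print(a)` → prints {'x': [4, 8, 551], 'y': [5, 2]}
`print(b)` → prints {'x': [4, 8, 551], 'y': [5, 2], 'z': [3, 5]}

Answer:
{'x': [4, 8, 551], 'y': [5, 2]}
{'x': [4, 8, 551], 'y': [5, 2], 'z': [3, 5]}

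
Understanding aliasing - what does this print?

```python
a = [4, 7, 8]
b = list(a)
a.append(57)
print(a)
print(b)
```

Key concept: list() constructor creates copy.
Step by step:
`a = [4, 7, 8]` → a = [4, 7, 8]
`b = list(a)` → b = [4, 7, 8]
`a.append(57)` → a = [4, 7, 8, 57]
`print(a)` → prints [4, 7, 8, 57]
`print(b)` → prints [4, 7, 8]

Answer:
[4, 7, 8, 57]
[4, 7, 8]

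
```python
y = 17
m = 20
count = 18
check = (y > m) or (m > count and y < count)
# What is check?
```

Trace:
`y = 17` → y = 17
`m = 20` → m = 20
`count = 18` → count = 18
`check = (y > m) or (m > count and y < count)` → check = True
So check = True

Answer: True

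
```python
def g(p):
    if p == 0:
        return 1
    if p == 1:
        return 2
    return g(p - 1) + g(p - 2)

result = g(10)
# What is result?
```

Build up from base cases: g(0)=1, g(1)=2, g(2)=3, g(3)=5, g(4)=8, g(5)=13, g(6)=21, ..., g(10)=144

Answer: 144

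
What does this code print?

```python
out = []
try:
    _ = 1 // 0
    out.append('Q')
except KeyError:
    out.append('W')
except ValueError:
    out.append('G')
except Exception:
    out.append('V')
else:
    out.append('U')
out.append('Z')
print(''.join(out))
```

Execution trace: 'V' (except Exception) → 'Z' (after the try/except). Output: VZ

Answer: VZ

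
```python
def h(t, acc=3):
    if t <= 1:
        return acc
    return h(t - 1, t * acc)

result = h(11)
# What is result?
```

Accumulator trace (n, acc): (11, 3) -> (10, 33) -> (9, 330) -> (8, 2970) -> (7, 23760) -> (6, 166320) -> (5, 997920) -> (4, 4989600) -> (3, 19958400) -> (2, 59875200) -> (1, 119750400) -> return 119750400

Answer: 119750400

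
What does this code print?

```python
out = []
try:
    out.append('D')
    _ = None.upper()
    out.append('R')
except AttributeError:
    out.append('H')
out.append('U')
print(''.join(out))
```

Execution trace: 'D' (try body) → 'H' (except AttributeError) → 'U' (after the try/except). Output: DHU

Answer: DHU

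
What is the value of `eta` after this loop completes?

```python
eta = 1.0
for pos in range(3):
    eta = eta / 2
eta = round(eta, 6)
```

Halving LR 3 times: 1 / 2^3
`eta` takes the values: 1.0 → 0.5 → 0.25 → 0.125

Answer: 0.125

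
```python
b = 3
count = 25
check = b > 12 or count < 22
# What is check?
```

Trace:
`b = 3` → b = 3
`count = 25` → count = 25
`check = b > 12 or count < 22` → check = False
So check = False

Answer: False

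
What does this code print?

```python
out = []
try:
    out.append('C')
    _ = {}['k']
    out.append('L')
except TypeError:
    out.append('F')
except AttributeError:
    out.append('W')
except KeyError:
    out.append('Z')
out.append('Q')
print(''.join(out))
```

Execution trace: 'C' (try body) → 'Z' (except KeyError) → 'Q' (after the try/except). Output: CZQ

Answer: CZQ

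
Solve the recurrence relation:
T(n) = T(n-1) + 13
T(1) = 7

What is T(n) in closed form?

Unrolling: T(n) = T(1) + 13·(n-1) = 7 + 13(n-1) = 13n - 6.

Answer: T(n) = 13n - 6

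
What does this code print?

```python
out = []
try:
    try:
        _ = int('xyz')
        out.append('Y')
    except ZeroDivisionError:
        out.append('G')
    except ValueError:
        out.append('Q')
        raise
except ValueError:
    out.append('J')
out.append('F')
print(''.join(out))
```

Execution trace: 'Q' (inner except ValueError) → 'J' (outer except ValueError) → 'F' (after the try/except). Output: QJF

Answer: QJF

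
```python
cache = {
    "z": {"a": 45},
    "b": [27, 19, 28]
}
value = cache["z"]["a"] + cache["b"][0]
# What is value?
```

Trace:
`cache = { ...` → cache = {'z': {'a': 45}, 'b': [27, 19, 28]}
`value = cache["z"]["a"] + cache["b"][0]` → value = 72
So value = 72

Answer: 72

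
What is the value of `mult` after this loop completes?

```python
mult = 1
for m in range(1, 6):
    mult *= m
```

5! = 120
`mult` takes the values: 1 → 2 → 6 → 24 → 120

Answer: 120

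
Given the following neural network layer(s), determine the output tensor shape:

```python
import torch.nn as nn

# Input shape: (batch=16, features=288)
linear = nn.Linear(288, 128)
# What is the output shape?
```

Input: (16, 288) -> Output: (16, 128)

Answer: (16, 128)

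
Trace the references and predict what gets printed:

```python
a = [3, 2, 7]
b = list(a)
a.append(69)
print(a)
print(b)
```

Key concept: list() constructor creates copy.
Step by step:
`a = [3, 2, 7]` → a = [3, 2, 7]
`b = list(a)` → b = [3, 2, 7]
`a.append(69)` → a = [3, 2, 7, 69]
`print(a)` → prints [3, 2, 7, 69]
`print(b)` → prints [3, 2, 7]

Answer:
[3, 2, 7, 69]
[3, 2, 7]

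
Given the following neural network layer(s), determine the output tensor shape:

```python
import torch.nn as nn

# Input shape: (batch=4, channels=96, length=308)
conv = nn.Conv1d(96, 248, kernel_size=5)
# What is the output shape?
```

Input: (4, 96, 308) -> Output: (4, 248, 304)

Answer: (4, 248, 304)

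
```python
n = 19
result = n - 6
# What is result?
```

Trace:
`n = 19` → n = 19
`result = n - 6` → result = 13
So result = 13

Answer: 13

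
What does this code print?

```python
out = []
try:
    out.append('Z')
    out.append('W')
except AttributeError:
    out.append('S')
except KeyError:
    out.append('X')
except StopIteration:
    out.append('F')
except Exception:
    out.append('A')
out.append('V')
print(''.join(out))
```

Execution trace: 'Z' (try body) → 'W' (try body, no exception) → 'V' (after the try/except). Output: ZWV

Answer: ZWV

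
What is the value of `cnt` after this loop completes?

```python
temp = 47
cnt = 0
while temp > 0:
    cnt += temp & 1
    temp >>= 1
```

Count set bits in 47 (binary: 0b101111)
`cnt` takes the values: 0 → 1 → 2 → 3 → 4 → 5

Answer: 5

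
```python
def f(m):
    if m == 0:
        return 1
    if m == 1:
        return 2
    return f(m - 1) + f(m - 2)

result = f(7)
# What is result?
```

Build up from base cases: f(0)=1, f(1)=2, f(2)=3, f(3)=5, f(4)=8, f(5)=13, f(6)=21, ..., f(7)=34

Answer: 34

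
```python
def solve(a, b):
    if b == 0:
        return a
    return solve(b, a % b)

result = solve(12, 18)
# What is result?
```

solve(12, 18) -> solve(18, 12) -> solve(12, 6) -> solve(6, 0) -> 6

Answer: 6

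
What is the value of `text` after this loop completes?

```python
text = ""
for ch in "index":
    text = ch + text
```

Reverse 'index'
`text` takes the values: "" → "i" → "ni" → "dni" → "edni" → "xedni"

Answer: "xedni"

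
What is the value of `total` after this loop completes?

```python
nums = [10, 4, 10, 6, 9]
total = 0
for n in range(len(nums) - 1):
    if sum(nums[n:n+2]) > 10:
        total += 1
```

Count windows with sum > 10
`total` takes the values: 0 → 1 → 2 → 3 → 4

Answer: 4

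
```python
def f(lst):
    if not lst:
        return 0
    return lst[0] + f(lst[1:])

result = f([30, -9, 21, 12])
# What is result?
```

30 + (-9) + 21 + 12 + 0 = 54

Answer: 54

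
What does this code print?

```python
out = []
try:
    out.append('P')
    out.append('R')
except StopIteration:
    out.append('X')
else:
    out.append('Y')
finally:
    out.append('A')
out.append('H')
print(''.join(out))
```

Execution trace: 'P' (try body) → 'R' (try body, no exception) → 'Y' (else) → 'A' (finally) → 'H' (after the try/except). Output: PRYAH

Answer: PRYAH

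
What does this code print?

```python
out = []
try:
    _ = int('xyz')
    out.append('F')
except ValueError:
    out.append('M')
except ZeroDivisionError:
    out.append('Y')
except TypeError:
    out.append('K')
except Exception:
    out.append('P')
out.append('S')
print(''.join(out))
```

Execution trace: 'M' (except ValueError) → 'S' (after the try/except). Output: MS

Answer: MS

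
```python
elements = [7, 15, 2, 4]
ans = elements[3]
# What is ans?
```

Trace:
`elements = [7, 15, 2, 4]` → elements = [7, 15, 2, 4]
`ans = elements[3]` → ans = 4
So ans = 4

Answer: 4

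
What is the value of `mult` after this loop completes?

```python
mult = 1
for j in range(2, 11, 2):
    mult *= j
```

Product of even numbers 2 to 10
`mult` takes the values: 1 → 2 → 8 → 48 → 384 → 3840

Answer: 3840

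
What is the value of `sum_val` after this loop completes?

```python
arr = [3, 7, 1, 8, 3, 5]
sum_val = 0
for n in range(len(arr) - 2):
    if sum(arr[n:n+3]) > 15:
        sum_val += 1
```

Count windows with sum > 15
`sum_val` takes the values: 0 → 1 → 2

Answer: 2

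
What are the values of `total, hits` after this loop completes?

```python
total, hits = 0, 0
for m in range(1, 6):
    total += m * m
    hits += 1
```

Sum of squares and count
`total, hits` takes the values: (0, 0) → (1, 0) → (1, 1) → (5, 1) → (5, 2) → (14, 2) → (14, 3) → (30, 3) → (30, 4) → (55, 4) → (55, 5)

Answer: 55, 5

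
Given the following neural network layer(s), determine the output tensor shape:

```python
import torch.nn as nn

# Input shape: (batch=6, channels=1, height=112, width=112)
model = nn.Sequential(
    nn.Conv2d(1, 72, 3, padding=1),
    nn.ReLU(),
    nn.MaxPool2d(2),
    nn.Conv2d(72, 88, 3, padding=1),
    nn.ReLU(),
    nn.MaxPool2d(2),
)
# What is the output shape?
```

Input: (6, 1, 112, 112) -> after first Conv2d: (6, 72, 112, 112) -> after first MaxPool2d: (6, 72, 56, 56) -> after second Conv2d: (6, 88, 56, 56) -> Output: (6, 88, 28, 28)

Answer: (6, 88, 28, 28)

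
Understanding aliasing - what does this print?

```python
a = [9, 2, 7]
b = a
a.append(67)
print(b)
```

Key concept: basic list aliasing.
Step by step:
`a = [9, 2, 7]` → a = [9, 2, 7]
`b = a` → b = [9, 2, 7] (same object as a)
`a.append(67)` → a = [9, 2, 7, 67] (same object as b); b = [9, 2, 7, 67] (same object as a)
`print(b)` → prints [9, 2, 7, 67]

Answer: [9, 2, 7, 67]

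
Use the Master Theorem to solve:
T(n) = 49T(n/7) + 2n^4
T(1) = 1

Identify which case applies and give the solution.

a=49, b=7, f(n)=2n^4. log_7(49) = 2. Since c=4 > 2 and the regularity condition holds (49(n/7)^4 = (49/7^4)n^4 with 49/7^4 < 1), Case 3 applies: T(n) = Θ(f(n)) = O(n^4).

Answer: O(n^4) - Case 3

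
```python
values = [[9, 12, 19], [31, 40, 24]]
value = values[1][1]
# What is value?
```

Trace:
`values = [[9, 12, 19], [31, 40, 24]]` → values = [[9, 12, 19], [31, 40, 24]]
`value = values[1][1]` → value = 40
So value = 40

Answer: 40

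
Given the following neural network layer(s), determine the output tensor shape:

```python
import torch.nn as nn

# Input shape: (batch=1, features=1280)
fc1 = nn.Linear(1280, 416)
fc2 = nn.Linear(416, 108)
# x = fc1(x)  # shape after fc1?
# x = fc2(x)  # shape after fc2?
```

Input: (1, 1280) -> after fc1: (1, 416) -> Output: (1, 108)

Answer: (1, 108)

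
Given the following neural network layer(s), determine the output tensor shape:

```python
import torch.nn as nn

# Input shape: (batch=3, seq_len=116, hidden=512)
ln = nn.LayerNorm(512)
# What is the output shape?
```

Input: (3, 116, 512) -> Output: (3, 116, 512)

Answer: (3, 116, 512)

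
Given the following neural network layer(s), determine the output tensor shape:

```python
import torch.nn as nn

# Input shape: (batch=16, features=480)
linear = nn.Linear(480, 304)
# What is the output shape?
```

Input: (16, 480) -> Output: (16, 304)

Answer: (16, 304)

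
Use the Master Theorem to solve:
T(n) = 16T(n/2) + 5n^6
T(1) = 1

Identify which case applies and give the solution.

a=16, b=2, f(n)=5n^6. log_2(16) = 4. Since c=6 > 4 and the regularity condition holds (16(n/2)^6 = (16/2^6)n^6 with 16/2^6 < 1), Case 3 applies: T(n) = Θ(f(n)) = O(n^6).

Answer: O(n^6) - Case 3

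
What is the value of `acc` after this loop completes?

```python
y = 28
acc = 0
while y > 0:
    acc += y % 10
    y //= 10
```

Sum digits of 28
`acc` takes the values: 0 → 8 → 10

Answer: 10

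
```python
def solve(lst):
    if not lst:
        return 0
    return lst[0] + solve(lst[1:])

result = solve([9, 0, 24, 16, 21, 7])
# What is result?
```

9 + 0 + 24 + 16 + 21 + 7 + 0 = 77

Answer: 77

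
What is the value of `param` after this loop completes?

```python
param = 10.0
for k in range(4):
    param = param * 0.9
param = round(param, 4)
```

Exponential decay: 10.0 * 0.9^4
`param` takes the values: 10.0 → 9.0 → 8.1 → 7.29 → 6.561

Answer: 6.561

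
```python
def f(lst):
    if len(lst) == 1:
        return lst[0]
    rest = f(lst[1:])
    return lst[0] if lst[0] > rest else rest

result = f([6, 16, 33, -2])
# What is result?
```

Recursive max over [6, 16, 33, -2] = 33

Answer: 33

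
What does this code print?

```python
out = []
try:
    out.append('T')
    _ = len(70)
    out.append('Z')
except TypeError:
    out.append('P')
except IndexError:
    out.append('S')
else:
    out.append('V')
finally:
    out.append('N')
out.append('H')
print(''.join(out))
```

Execution trace: 'T' (try body) → 'P' (except TypeError) → 'N' (finally) → 'H' (after the try/except). Output: TPNH

Answer: TPNH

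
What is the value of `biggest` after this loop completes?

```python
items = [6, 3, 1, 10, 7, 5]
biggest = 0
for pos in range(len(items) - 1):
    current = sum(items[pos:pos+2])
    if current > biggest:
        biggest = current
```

Max sum of 2-element window in [6, 3, 1, 10, 7, 5]
`biggest` takes the values: 0 → 9 → 11 → 17

Answer: 17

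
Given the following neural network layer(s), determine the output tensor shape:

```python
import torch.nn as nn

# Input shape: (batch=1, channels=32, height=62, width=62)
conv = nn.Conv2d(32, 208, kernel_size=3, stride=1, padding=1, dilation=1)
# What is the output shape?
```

Input: (1, 32, 62, 62) -> Output: (1, 208, 62, 62)

Answer: (1, 208, 62, 62)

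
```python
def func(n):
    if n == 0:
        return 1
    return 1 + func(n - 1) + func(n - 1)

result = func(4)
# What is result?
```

func(n) = 1 + 2·func(n-1), func(0)=1. Closed form: (1+1)·2^4 - 1 = 31.

Answer: 31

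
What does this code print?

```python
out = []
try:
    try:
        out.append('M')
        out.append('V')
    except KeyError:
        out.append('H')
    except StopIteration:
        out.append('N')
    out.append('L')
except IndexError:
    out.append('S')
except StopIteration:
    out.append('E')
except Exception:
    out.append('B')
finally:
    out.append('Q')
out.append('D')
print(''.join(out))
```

Execution trace: 'M' (inner try body) → 'V' (inner try body, no exception) → 'L' (try body, no exception) → 'Q' (finally) → 'D' (after the try/except). Output: MVLQD

Answer: MVLQD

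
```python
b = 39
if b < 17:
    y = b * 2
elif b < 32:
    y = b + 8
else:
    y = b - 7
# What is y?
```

Trace:
`b = 39` → b = 39
`if b < 17: ...` → b < 17 is False, b < 32 is False, take else branch → y = 32
So y = 32

Answer: 32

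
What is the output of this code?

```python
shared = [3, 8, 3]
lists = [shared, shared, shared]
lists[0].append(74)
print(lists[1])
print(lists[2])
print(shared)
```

Key concept: list of same reference.
Step by step:
`shared = [3, 8, 3]` → shared = [3, 8, 3]
`lists = [shared, shared, shared]` → lists = [[3, 8, 3], [3, 8, 3], [3, 8, 3]]
`lists[0].append(74)` → shared = [3, 8, 3, 74]; lists = [[3, 8, 3, 74], [3, 8, 3, 74], [3, 8, 3, 74]]
`print(lists[1])` → prints [3, 8, 3, 74]
`print(lists[2])` → prints [3, 8, 3, 74]
`print(shared)` → prints [3, 8, 3, 74]

Answer:
[3, 8, 3, 74]
[3, 8, 3, 74]
[3, 8, 3, 74]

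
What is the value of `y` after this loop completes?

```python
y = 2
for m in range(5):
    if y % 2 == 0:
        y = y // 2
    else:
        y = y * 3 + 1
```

Collatz-style transformation from 2
`y` takes the values: 2 → 1 → 4 → 2 → 1 → 4

Answer: 4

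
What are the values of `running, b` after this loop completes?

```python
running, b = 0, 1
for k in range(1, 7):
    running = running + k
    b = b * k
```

Sum and factorial of 1 to 6
`running, b` takes the values: (0, 1) → (1, 1) → (3, 1) → (3, 2) → (6, 2) → (6, 6) → (10, 6) → (10, 24) → (15, 24) → (15, 120) → (21, 120) → (21, 720)

Answer: 21, 720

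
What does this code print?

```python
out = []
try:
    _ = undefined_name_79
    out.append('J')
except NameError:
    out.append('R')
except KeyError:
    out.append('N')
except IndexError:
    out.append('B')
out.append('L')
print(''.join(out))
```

Execution trace: 'R' (except NameError) → 'L' (after the try/except). Output: RL

Answer: RL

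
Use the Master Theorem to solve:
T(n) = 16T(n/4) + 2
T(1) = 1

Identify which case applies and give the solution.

a=16, b=4, f(n)=2. log_4(16) = 2. Since c=0 < 2, Case 1 applies: T(n) = Θ(n^log_b(a)) = O(n^2).

Answer: O(n^2) - Case 1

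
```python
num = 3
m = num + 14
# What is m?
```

Trace:
`num = 3` → num = 3
`m = num + 14` → m = 17
So m = 17

Answer: 17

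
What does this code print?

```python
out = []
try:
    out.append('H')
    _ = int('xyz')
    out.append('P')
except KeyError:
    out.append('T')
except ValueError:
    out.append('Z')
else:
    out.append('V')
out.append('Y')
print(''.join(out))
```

Execution trace: 'H' (try body) → 'Z' (except ValueError) → 'Y' (after the try/except). Output: HZY

Answer: HZY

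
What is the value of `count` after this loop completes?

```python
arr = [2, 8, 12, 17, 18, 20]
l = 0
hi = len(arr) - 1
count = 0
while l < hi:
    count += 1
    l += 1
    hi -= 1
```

Iterations until pointers meet (list length 6)
`count` takes the values: 0 → 1 → 2 → 3

Answer: 3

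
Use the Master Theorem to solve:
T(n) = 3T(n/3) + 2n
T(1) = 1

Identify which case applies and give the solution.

a=3, b=3, f(n)=2n. log_3(3) = 1. Since c=1 = 1, Case 2 applies: T(n) = Θ(n^log_b(a) · log n) = O(n log n).

Answer: O(n log n) - Case 2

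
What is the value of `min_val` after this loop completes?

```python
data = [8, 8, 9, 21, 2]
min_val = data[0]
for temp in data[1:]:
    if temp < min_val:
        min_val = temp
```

Minimum of [8, 8, 9, 21, 2]
`min_val` takes the values: 8 → 2

Answer: 2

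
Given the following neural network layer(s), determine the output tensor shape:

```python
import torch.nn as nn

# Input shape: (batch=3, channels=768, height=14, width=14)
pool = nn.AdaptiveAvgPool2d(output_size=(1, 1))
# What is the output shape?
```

Input: (3, 768, 14, 14) -> Output: (3, 768, 1, 1)

Answer: (3, 768, 1, 1)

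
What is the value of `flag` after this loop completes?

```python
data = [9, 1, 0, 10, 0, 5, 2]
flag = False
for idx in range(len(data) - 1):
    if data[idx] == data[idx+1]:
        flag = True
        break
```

Check consecutive duplicates in [9, 1, 0, 10, 0, 5, 2]
`flag` takes the values: False

Answer: False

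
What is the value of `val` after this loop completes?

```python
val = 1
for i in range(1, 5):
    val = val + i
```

Start at 1, add 1 through 4
`val` takes the values: 1 → 2 → 4 → 7 → 11

Answer: 11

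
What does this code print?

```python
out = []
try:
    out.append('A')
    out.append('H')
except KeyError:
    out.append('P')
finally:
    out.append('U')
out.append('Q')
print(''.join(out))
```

Execution trace: 'A' (try body) → 'H' (try body, no exception) → 'U' (finally) → 'Q' (after the try/except). Output: AHUQ

Answer: AHUQ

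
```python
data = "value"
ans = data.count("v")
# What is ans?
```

Trace:
`data = "value"` → data = 'value'
`ans = data.count("v")` → ans = 1
So ans = 1

Answer: 1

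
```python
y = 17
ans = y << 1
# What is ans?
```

Trace:
`y = 17` → y = 17
`ans = y << 1` → ans = 34
So ans = 34

Answer: 34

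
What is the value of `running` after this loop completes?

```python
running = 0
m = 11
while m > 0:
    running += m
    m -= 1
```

Sum 11 down to 1
`running` takes the values: 0 → 11 → 21 → 30 → 38 → 45 → 51 → 56 → 60 → 63 → 65 → 66

Answer: 66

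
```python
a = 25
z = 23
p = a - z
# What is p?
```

Trace:
`a = 25` → a = 25
`z = 23` → z = 23
`p = a - z` → p = 2
So p = 2

Answer: 2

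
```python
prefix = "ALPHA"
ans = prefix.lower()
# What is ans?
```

Trace:
`prefix = "ALPHA"` → prefix = 'ALPHA'
`ans = prefix.lower()` → ans = 'alpha'
So ans = 'alpha'

Answer: 'alpha'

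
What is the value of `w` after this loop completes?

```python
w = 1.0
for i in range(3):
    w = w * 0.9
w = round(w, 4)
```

Exponential decay: 1.0 * 0.9^3
`w` takes the values: 1.0 → 0.9 → 0.81 → 0.729

Answer: 0.729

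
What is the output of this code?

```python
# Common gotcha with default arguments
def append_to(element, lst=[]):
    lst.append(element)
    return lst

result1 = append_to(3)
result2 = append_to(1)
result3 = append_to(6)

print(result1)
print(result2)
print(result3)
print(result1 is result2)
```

Key concept: mutable default argument gotcha.
Step by step:
`result1 = append_to(3)` → result1 = [3]
`result2 = append_to(1)` → result1 = [3, 1] (same object as result2); result2 = [3, 1] (same object as result1)
`result3 = append_to(6)` → result1 = [3, 1, 6] (same object as result2, result3); result2 = [3, 1, 6] (same object as result1, result3); result3 = [3, 1, 6] (same object as result1, result2)
`print(result1)` → prints [3, 1, 6]
`print(result2)` → prints [3, 1, 6]
`print(result3)` → prints [3, 1, 6]
`print(result1 is result2)` → prints True

Answer:
[3, 1, 6]
[3, 1, 6]
[3, 1, 6]
True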